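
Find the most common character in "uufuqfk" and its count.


Input: 'uufuqfk'
Operation: tally each character
Counts: 'f':2, 'k':1, 'q':1, 'u':3
Maximum: 'u' appears 3 times


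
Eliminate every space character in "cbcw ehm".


Input string: 'cbcw ehm'
Operation: remove all spaces
Words: 'cbcw', 'ehm'
Join without spaces: cbcwehm


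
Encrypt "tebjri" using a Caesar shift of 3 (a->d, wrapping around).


Input: 'tebjri', shift = 3
Operation: for each letter, (position + 3) mod 26
Mapping: 't'(19+3=22)->'w', 'e'(4+3=7)->'h', 'b'(1+3=4)->'e', 'j'(9+3=12)->'m', 'r'(17+3=20)->'u', 'i'(8+3=11)->'l'
Result: whemul


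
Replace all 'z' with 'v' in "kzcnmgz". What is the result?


Input string: 'kzcnmgz'
Operation: replace 'z' with 'v'
Positions of 'z': 1, 6
After replacement: kvcnmgv


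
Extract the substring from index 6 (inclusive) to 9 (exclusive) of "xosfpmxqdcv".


Input string: 'xosfpmxqdcv'
Operation: slice [6:9]
Extract characters: s[6]='x', s[7]='q', s[8]='d'
Result: xqd


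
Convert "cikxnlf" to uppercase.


Input string: 'cikxnlf'
Operation: convert each letter to uppercase
Mapping: 'c'->'C', 'i'->'I', 'k'->'K', 'x'->'X', 'n'->'N', 'l'->'L', 'f'->'F'
Result: CIKXNLF


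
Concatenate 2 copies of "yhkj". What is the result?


Input string: 'yhkj'
Operation: repeat 2 times
Concatenation: 'yhkj' + 'yhkj'
Result: yhkjyhkj


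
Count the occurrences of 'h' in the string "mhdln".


Input string: 'mhdln'
Target character: 'h'
Scan each position: s[1]='h'
Matches found at indices: 1
Total: 1


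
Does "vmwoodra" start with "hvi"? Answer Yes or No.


Input string: 'vmwoodra'
Prefix to check: 'hvi'
First 3 characters of input: 'vmw'
Match: False
Result: No


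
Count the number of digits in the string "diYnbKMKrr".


Input string: 'diYnbKMKrr'
Operation: count digit characters (0-9)
Scan: 'd', 'i', 'Y', 'n', 'b', 'K', 'M', 'K', 'r', 'r'
Digits found: 0
Result: 0


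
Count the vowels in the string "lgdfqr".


Input string: 'lgdfqr'
Operation: count vowels (a, e, i, o, u)
Scan: s[0]='l', s[1]='g', s[2]='d', s[3]='f', s[4]='q', s[5]='r'
Vowels found: 0
Result: 0


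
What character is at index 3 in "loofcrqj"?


Input string: 'loofcrqj'
Operation: get character at index 3
Index mapping: s[0]='l', s[1]='o', s[2]='o', s[3]='f'
Result: 'f'


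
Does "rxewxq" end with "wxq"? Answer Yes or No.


Input string: 'rxewxq'
Suffix to check: 'wxq'
Last 3 characters of input: 'wxq'
Match: True
Result: Yes


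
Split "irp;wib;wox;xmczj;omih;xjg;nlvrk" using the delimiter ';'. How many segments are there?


Input string: 'irp;wib;wox;xmczj;omih;xjg;nlvrk'
Delimiter: ';'
Split result: 'irp', 'wib', 'wox', 'xmczj', 'omih', 'xjg', 'nlvrk'
Number of parts: 7


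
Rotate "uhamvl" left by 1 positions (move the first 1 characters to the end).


Input: 'uhamvl', shift = 1
Operation: split at index 1 and swap parts
Front part s[0:1] = 'u'
Back part s[1:] = 'hamvl'
Rotated = back + front = 'hamvl' + 'u'
Result: hamvlu


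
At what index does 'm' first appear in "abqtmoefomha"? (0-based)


Input string: 'abqtmoefomha'
Target: 'm'
Scanning left to right: s[0]='a', s[1]='b', s[2]='q', s[3]='t', s[4]='m'
First match at index: 4


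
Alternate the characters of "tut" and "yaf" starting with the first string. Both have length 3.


String 1: 'tut'
String 2: 'yaf'
Operation: alternate characters
Pairs: 't'+'y', 'u'+'a', 't'+'f'
Result: tyuatf


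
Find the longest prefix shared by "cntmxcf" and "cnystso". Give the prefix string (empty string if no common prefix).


String 1: 'cntmxcf'
String 2: 'cnystso'
Compare position by position:
pos 0: 'c' vs 'c' match
pos 1: 'n' vs 'n' match
pos 2: 't' vs 'y' differ -> stop
Longest common prefix: "cn" (length 2)


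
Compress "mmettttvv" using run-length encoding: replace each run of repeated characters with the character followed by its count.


Input: 'mmettttvv'
Operation: identify consecutive runs
Runs: 'mm' -> m2, 'e' -> e1, 'tttt' -> t4, 'vv' -> v2
Encoded: m2e1t4v2


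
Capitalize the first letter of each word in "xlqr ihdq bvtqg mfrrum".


Input string: 'xlqr ihdq bvtqg mfrrum'
Operation: capitalize first letter of each word
Word transformations: 'xlqr'->'Xlqr', 'ihdq'->'Ihdq', 'bvtqg'->'Bvtqg', 'mfrrum'->'Mfrrum'
Result: Xlqr Ihdq Bvtqg Mfrrum


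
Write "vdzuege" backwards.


Input string: 'vdzuege'
Operation: reverse character order
Original order: 'v' -> 'd' -> 'z' -> 'u' -> 'e' -> 'g' -> 'e'
Reversed order: 'e' -> 'g' -> 'e' -> 'u' -> 'z' -> 'd' -> 'v'
Result: egeuzdv


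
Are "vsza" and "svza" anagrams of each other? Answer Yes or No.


String 1: 'vsza' -> sorted: 'asvz'
String 2: 'svza' -> sorted: 'asvz'
Compare sorted forms: 'asvz' == 'asvz'
Anagram: Yes


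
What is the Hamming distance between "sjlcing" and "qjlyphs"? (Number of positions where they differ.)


String 1: 'sjlcing'
String 2: 'qjlyphs'
Compare each position: pos 0: 's'!='q', pos 1: 'j'=='j', pos 2: 'l'=='l', pos 3: 'c'!='y', pos 4: 'i'!='p', pos 5: 'n'!='h', pos 6: 'g'!='s'
Differing positions: 5
Hamming distance: 5


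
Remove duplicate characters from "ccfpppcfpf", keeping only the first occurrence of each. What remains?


Input: 'ccfpppcfpf'
Operation: keep first occurrence of each character
Scan: s[0]='c' new -> keep; s[1]='c' seen -> skip; s[2]='f' new -> keep; s[3]='p' new -> keep; s[4]='p' seen -> skip; s[5]='p' seen -> skip; s[6]='c' seen -> skip; s[7]='f' seen -> skip; s[8]='p' seen -> skip; s[9]='f' seen -> skip
Result: cfp


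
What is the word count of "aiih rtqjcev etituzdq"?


Input string: 'aiih rtqjcev etituzdq'
Operation: split by spaces
Words found: 'aiih', 'rtqjcev', 'etituzdq'
Word count: 3


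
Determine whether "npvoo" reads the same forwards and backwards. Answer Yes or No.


Input string: 'npvoo'
Reversed: 'oovpn'
Compare pairs: s[0]='n' vs s[4]='o' (mismatch), s[1]='p' vs s[3]='o' (mismatch)
Palindrome: No


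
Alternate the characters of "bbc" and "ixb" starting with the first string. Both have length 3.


String 1: 'bbc'
String 2: 'ixb'
Operation: alternate characters
Pairs: 'b'+'i', 'b'+'x', 'c'+'b'
Result: bibxcb


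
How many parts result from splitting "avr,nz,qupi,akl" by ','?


Input string: 'avr,nz,qupi,akl'
Delimiter: ','
Split result: 'avr', 'nz', 'qupi', 'akl'
Number of parts: 4


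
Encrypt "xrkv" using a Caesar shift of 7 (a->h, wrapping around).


Input: 'xrkv', shift = 7
Operation: for each letter, (position + 7) mod 26
Mapping: 'x'(23+7=30, 30 mod 26=4)->'e', 'r'(17+7=24)->'y', 'k'(10+7=17)->'r', 'v'(21+7=28, 28 mod 26=2)->'c'
Result: eyrc


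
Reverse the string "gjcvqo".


Input string: 'gjcvqo'
Operation: reverse character order
Original order: 'g' -> 'j' -> 'c' -> 'v' -> 'q' -> 'o'
Reversed order: 'o' -> 'q' -> 'v' -> 'c' -> 'j' -> 'g'
Result: oqvcjg


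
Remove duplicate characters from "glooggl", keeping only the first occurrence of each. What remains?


Input: 'glooggl'
Operation: keep first occurrence of each character
Scan: s[0]='g' new -> keep; s[1]='l' new -> keep; s[2]='o' new -> keep; s[3]='o' seen -> skip; s[4]='g' seen -> skip; s[5]='g' seen -> skip; s[6]='l' seen -> skip
Result: glo


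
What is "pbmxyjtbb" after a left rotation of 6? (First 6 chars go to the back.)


Input: 'pbmxyjtbb', shift = 6
Operation: split at index 6 and swap parts
Front part s[0:6] = 'pbmxyj'
Back part s[6:] = 'tbb'
Rotated = back + front = 'tbb' + 'pbmxyj'
Result: tbbpbmxyj


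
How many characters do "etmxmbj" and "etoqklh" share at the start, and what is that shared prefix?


String 1: 'etmxmbj'
String 2: 'etoqklh'
Compare position by position:
pos 0: 'e' vs 'e' match
pos 1: 't' vs 't' match
pos 2: 'm' vs 'o' differ -> stop
Longest common prefix: "et" (length 2)


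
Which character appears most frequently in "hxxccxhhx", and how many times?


Input: 'hxxccxhhx'
Operation: tally each character
Counts: 'c':2, 'h':3, 'x':4
Maximum: 'x' appears 4 times


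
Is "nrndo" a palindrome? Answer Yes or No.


Input string: 'nrndo'
Reversed: 'odnrn'
Compare pairs: s[0]='n' vs s[4]='o' (mismatch), s[1]='r' vs s[3]='d' (mismatch)
Palindrome: No


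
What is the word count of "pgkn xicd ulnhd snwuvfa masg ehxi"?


Input string: 'pgkn xicd ulnhd snwuvfa masg ehxi'
Operation: split by spaces
Words found: 'pgkn', 'xicd', 'ulnhd', 'snwuvfa', 'masg', 'ehxi'
Word count: 6


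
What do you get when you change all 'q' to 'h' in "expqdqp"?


Input string: 'expqdqp'
Operation: replace 'q' with 'h'
Positions of 'q': 3, 5
After replacement: exphdhp


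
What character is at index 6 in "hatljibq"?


Input string: 'hatljibq'
Operation: get character at index 6
Index mapping: s[0]='h', s[1]='a', s[2]='t', s[3]='l', s[4]='j', s[5]='i', s[6]='b'
Result: 'b'


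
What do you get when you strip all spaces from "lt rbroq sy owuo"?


Input string: 'lt rbroq sy owuo'
Operation: remove all spaces
Words: 'lt', 'rbroq', 'sy', 'owuo'
Join without spaces: ltrbroqsyowuo


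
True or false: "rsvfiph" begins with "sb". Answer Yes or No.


Input string: 'rsvfiph'
Prefix to check: 'sb'
First 2 characters of input: 'rs'
Match: False
Result: No


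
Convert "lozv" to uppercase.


Input string: 'lozv'
Operation: convert each letter to uppercase
Mapping: 'l'->'L', 'o'->'O', 'z'->'Z', 'v'->'V'
Result: LOZV


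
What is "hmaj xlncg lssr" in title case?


Input string: 'hmaj xlncg lssr'
Operation: capitalize first letter of each word
Word transformations: 'hmaj'->'Hmaj', 'xlncg'->'Xlncg', 'lssr'->'Lssr'
Result: Hmaj Xlncg Lssr


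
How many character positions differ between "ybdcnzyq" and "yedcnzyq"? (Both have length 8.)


String 1: 'ybdcnzyq'
String 2: 'yedcnzyq'
Compare each position: pos 0: 'y'=='y', pos 1: 'b'!='e', pos 2: 'd'=='d', pos 3: 'c'=='c', pos 4: 'n'=='n', pos 5: 'z'=='z', pos 6: 'y'=='y', pos 7: 'q'=='q'
Differing positions: 1
Hamming distance: 1


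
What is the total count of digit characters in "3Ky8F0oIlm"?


Input string: '3Ky8F0oIlm'
Operation: count digit characters (0-9)
Scan: '3'(digit), 'K', 'y', '8'(digit), 'F', '0'(digit), 'o', 'I', 'l', 'm'
Digits found: 3
Result: 3


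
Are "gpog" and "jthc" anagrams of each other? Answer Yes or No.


String 1: 'gpog' -> sorted: 'ggop'
String 2: 'jthc' -> sorted: 'chjt'
Compare sorted forms: 'ggop' != 'chjt'
Anagram: No


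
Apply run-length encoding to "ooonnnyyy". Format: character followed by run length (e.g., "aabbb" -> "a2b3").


Input: 'ooonnnyyy'
Operation: identify consecutive runs
Runs: 'ooo' -> o3, 'nnn' -> n3, 'yyy' -> y3
Encoded: o3n3y3


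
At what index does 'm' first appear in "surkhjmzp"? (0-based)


Input string: 'surkhjmzp'
Target: 'm'
Scanning left to right: s[0]='s', s[1]='u', s[2]='r', s[3]='k', s[4]='h', s[5]='j', s[6]='m'
First match at index: 6


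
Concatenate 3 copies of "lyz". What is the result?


Input string: 'lyz'
Operation: repeat 3 times
Concatenation: 'lyz' + 'lyz' + 'lyz'
Result: lyzlyzlyz


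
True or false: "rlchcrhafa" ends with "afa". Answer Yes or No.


Input string: 'rlchcrhafa'
Suffix to check: 'afa'
Last 3 characters of input: 'afa'
Match: True
Result: Yes


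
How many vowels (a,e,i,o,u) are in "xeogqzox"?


Input string: 'xeogqzox'
Operation: count vowels (a, e, i, o, u)
Scan: s[0]='x', s[1]='e' (vowel), s[2]='o' (vowel), s[3]='g', s[4]='q', s[5]='z', s[6]='o' (vowel), s[7]='x'
Vowels found: 3
Result: 3


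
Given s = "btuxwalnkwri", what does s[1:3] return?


Input string: 'btuxwalnkwri'
Operation: slice [1:3]
Extract characters: s[1]='t', s[2]='u'
Result: tu


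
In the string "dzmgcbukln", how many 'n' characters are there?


Input string: 'dzmgcbukln'
Target character: 'n'
Scan each position: s[9]='n'
Matches found at indices: 9
Total: 1


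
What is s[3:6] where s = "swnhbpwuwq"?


Input string: 'swnhbpwuwq'
Operation: slice [3:6]
Extract characters: s[3]='h', s[4]='b', s[5]='p'
Result: hbp


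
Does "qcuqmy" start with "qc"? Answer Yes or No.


Input string: 'qcuqmy'
Prefix to check: 'qc'
First 2 characters of input: 'qc'
Match: True
Result: Yes


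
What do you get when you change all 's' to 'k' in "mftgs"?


Input string: 'mftgs'
Operation: replace 's' with 'k'
Positions of 's': 4
After replacement: mftgk


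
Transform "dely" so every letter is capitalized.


Input string: 'dely'
Operation: convert each letter to uppercase
Mapping: 'd'->'D', 'e'->'E', 'l'->'L', 'y'->'Y'
Result: DELY


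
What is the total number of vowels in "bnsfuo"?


Input string: 'bnsfuo'
Operation: count vowels (a, e, i, o, u)
Scan: s[0]='b', s[1]='n', s[2]='s', s[3]='f', s[4]='u' (vowel), s[5]='o' (vowel)
Vowels found: 2
Result: 2


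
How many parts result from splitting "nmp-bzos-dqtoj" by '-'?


Input string: 'nmp-bzos-dqtoj'
Delimiter: '-'
Split result: 'nmp', 'bzos', 'dqtoj'
Number of parts: 3


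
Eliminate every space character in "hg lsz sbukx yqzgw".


Input string: 'hg lsz sbukx yqzgw'
Operation: remove all spaces
Words: 'hg', 'lsz', 'sbukx', 'yqzgw'
Join without spaces: hglszsbukxyqzgw


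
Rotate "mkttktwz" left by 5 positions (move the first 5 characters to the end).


Input: 'mkttktwz', shift = 5
Operation: split at index 5 and swap parts
Front part s[0:5] = 'mkttk'
Back part s[5:] = 'twz'
Rotated = back + front = 'twz' + 'mkttk'
Result: twzmkttk


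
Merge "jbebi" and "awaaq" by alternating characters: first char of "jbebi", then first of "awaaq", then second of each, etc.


String 1: 'jbebi'
String 2: 'awaaq'
Operation: alternate characters
Pairs: 'j'+'a', 'b'+'w', 'e'+'a', 'b'+'a', 'i'+'q'
Result: jabweabaiq


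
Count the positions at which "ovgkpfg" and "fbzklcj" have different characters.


String 1: 'ovgkpfg'
String 2: 'fbzklcj'
Compare each position: pos 0: 'o'!='f', pos 1: 'v'!='b', pos 2: 'g'!='z', pos 3: 'k'=='k', pos 4: 'p'!='l', pos 5: 'f'!='c', pos 6: 'g'!='j'
Differing positions: 6
Hamming distance: 6


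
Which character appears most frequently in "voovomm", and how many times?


Input: 'voovomm'
Operation: tally each character
Counts: 'm':2, 'o':3, 'v':2
Maximum: 'o' appears 3 times


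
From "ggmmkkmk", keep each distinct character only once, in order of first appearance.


Input: 'ggmmkkmk'
Operation: keep first occurrence of each character
Scan: s[0]='g' new -> keep; s[1]='g' seen -> skip; s[2]='m' new -> keep; s[3]='m' seen -> skip; s[4]='k' new -> keep; s[5]='k' seen -> skip; s[6]='m' seen -> skip; s[7]='k' seen -> skip
Result: gmk


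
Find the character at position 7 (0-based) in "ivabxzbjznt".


Input string: 'ivabxzbjznt'
Operation: get character at index 7
Index mapping: s[0]='i', s[1]='v', s[2]='a', s[3]='b', s[4]='x', s[5]='z', s[6]='b', s[7]='j'
Result: 'j'


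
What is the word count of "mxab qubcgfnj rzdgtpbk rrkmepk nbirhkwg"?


Input string: 'mxab qubcgfnj rzdgtpbk rrkmepk nbirhkwg'
Operation: split by spaces
Words found: 'mxab', 'qubcgfnj', 'rzdgtpbk', 'rrkmepk', 'nbirhkwg'
Word count: 5


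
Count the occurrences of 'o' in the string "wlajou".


Input string: 'wlajou'
Target character: 'o'
Scan each position: s[4]='o'
Matches found at indices: 4
Total: 1


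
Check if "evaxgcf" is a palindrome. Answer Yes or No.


Input string: 'evaxgcf'
Reversed: 'fcgxave'
Compare pairs: s[0]='e' vs s[6]='f' (mismatch), s[1]='v' vs s[5]='c' (mismatch), s[2]='a' vs s[4]='g' (mismatch)
Palindrome: No


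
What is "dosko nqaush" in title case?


Input string: 'dosko nqaush'
Operation: capitalize first letter of each word
Word transformations: 'dosko'->'Dosko', 'nqaush'->'Nqaush'
Result: Dosko Nqaush


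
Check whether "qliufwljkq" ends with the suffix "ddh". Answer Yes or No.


Input string: 'qliufwljkq'
Suffix to check: 'ddh'
Last 3 characters of input: 'jkq'
Match: False
Result: No


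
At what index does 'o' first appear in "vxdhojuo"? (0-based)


Input string: 'vxdhojuo'
Target: 'o'
Scanning left to right: s[0]='v', s[1]='x', s[2]='d', s[3]='h', s[4]='o'
First match at index: 4


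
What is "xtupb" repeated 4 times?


Input string: 'xtupb'
Operation: repeat 4 times
Concatenation: 'xtupb' + 'xtupb' + 'xtupb' + 'xtupb'
Result: xtupbxtupbxtupbxtupb


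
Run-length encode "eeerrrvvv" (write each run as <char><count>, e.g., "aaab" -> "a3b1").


Input: 'eeerrrvvv'
Operation: identify consecutive runs
Runs: 'eee' -> e3, 'rrr' -> r3, 'vvv' -> v3
Encoded: e3r3v3


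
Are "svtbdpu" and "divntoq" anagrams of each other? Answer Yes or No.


String 1: 'svtbdpu' -> sorted: 'bdpstuv'
String 2: 'divntoq' -> sorted: 'dinoqtv'
Compare sorted forms: 'bdpstuv' != 'dinoqtv'
Anagram: No


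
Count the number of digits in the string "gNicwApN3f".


Input string: 'gNicwApN3f'
Operation: count digit characters (0-9)
Scan: 'g', 'N', 'i', 'c', 'w', 'A', 'p', 'N', '3'(digit), 'f'
Digits found: 1
Result: 1


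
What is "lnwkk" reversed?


Input string: 'lnwkk'
Operation: reverse character order
Original order: 'l' -> 'n' -> 'w' -> 'k' -> 'k'
Reversed order: 'k' -> 'k' -> 'w' -> 'n' -> 'l'
Result: kkwnl


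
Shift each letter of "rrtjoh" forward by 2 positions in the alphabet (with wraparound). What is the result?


Input: 'rrtjoh', shift = 2
Operation: for each letter, (position + 2) mod 26
Mapping: 'r'(17+2=19)->'t', 'r'(17+2=19)->'t', 't'(19+2=21)->'v', 'j'(9+2=11)->'l', 'o'(14+2=16)->'q', 'h'(7+2=9)->'j'
Result: ttvlqj


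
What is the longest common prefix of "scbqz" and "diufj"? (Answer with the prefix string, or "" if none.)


String 1: 'scbqz'
String 2: 'diufj'
Compare position by position:
pos 0: 's' vs 'd' differ -> stop
Longest common prefix: "" (length 0)


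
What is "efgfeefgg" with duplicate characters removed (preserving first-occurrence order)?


Input: 'efgfeefgg'
Operation: keep first occurrence of each character
Scan: s[0]='e' new -> keep; s[1]='f' new -> keep; s[2]='g' new -> keep; s[3]='f' seen -> skip; s[4]='e' seen -> skip; s[5]='e' seen -> skip; s[6]='f' seen -> skip; s[7]='g' seen -> skip; s[8]='g' seen -> skip
Result: efg


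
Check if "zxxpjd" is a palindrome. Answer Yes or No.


Input string: 'zxxpjd'
Reversed: 'djpxxz'
Compare pairs: s[0]='z' vs s[5]='d' (mismatch), s[1]='x' vs s[4]='j' (mismatch), s[2]='x' vs s[3]='p' (mismatch)
Palindrome: No


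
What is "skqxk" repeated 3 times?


Input string: 'skqxk'
Operation: repeat 3 times
Concatenation: 'skqxk' + 'skqxk' + 'skqxk'
Result: skqxkskqxkskqxk


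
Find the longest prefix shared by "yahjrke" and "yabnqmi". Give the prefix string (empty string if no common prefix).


String 1: 'yahjrke'
String 2: 'yabnqmi'
Compare position by position:
pos 0: 'y' vs 'y' match
pos 1: 'a' vs 'a' match
pos 2: 'h' vs 'b' differ -> stop
Longest common prefix: "ya" (length 2)


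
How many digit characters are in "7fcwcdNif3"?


Input string: '7fcwcdNif3'
Operation: count digit characters (0-9)
Scan: '7'(digit), 'f', 'c', 'w', 'c', 'd', 'N', 'i', 'f', '3'(digit)
Digits found: 2
Result: 2


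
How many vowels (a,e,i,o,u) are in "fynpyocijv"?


Input string: 'fynpyocijv'
Operation: count vowels (a, e, i, o, u)
Scan: s[0]='f', s[1]='y', s[2]='n', s[3]='p', s[4]='y', s[5]='o' (vowel), s[6]='c', s[7]='i' (vowel), s[8]='j', s[9]='v'
Vowels found: 2
Result: 2


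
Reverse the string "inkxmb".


Input string: 'inkxmb'
Operation: reverse character order
Original order: 'i' -> 'n' -> 'k' -> 'x' -> 'm' -> 'b'
Reversed order: 'b' -> 'm' -> 'x' -> 'k' -> 'n' -> 'i'
Result: bmxkni


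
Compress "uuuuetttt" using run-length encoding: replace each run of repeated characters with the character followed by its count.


Input: 'uuuuetttt'
Operation: identify consecutive runs
Runs: 'uuuu' -> u4, 'e' -> e1, 'tttt' -> t4
Encoded: u4e1t4


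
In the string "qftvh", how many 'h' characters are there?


Input string: 'qftvh'
Target character: 'h'
Scan each position: s[4]='h'
Matches found at indices: 4
Total: 1


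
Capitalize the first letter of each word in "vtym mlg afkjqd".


Input string: 'vtym mlg afkjqd'
Operation: capitalize first letter of each word
Word transformations: 'vtym'->'Vtym', 'mlg'->'Mlg', 'afkjqd'->'Afkjqd'
Result: Vtym Mlg Afkjqd


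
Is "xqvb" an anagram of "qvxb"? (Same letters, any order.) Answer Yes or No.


String 1: 'qvxb' -> sorted: 'bqvx'
String 2: 'xqvb' -> sorted: 'bqvx'
Compare sorted forms: 'bqvx' == 'bqvx'
Anagram: Yes


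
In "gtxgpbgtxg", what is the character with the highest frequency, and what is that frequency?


Input: 'gtxgpbgtxg'
Operation: tally each character
Counts: 'b':1, 'g':4, 'p':1, 't':2, 'x':2
Maximum: 'g' appears 4 times


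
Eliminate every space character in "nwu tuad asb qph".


Input string: 'nwu tuad asb qph'
Operation: remove all spaces
Words: 'nwu', 'tuad', 'asb', 'qph'
Join without spaces: nwutuadasbqph


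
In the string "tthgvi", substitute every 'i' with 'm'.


Input string: 'tthgvi'
Operation: replace 'i' with 'm'
Positions of 'i': 5
After replacement: tthgvm


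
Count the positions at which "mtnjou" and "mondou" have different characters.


String 1: 'mtnjou'
String 2: 'mondou'
Compare each position: pos 0: 'm'=='m', pos 1: 't'!='o', pos 2: 'n'=='n', pos 3: 'j'!='d', pos 4: 'o'=='o', pos 5: 'u'=='u'
Differing positions: 2
Hamming distance: 2


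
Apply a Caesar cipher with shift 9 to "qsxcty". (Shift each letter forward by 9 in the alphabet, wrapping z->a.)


Input: 'qsxcty', shift = 9
Operation: for each letter, (position + 9) mod 26
Mapping: 'q'(16+9=25)->'z', 's'(18+9=27, 27 mod 26=1)->'b', 'x'(23+9=32, 32 mod 26=6)->'g', 'c'(2+9=11)->'l', 't'(19+9=28, 28 mod 26=2)->'c', 'y'(24+9=33, 33 mod 26=7)->'h'
Result: zbglch


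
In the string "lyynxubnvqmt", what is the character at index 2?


Input string: 'lyynxubnvqmt'
Operation: get character at index 2
Index mapping: s[0]='l', s[1]='y', s[2]='y'
Result: 'y'


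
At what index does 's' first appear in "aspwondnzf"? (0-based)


Input string: 'aspwondnzf'
Target: 's'
Scanning left to right: s[0]='a', s[1]='s'
First match at index: 1


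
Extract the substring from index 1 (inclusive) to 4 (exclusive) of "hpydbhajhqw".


Input string: 'hpydbhajhqw'
Operation: slice [1:4]
Extract characters: s[1]='p', s[2]='y', s[3]='d'
Result: pyd


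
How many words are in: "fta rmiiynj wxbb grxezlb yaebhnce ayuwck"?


Input string: 'fta rmiiynj wxbb grxezlb yaebhnce ayuwck'
Operation: split by spaces
Words found: 'fta', 'rmiiynj', 'wxbb', 'grxezlb', 'yaebhnce', 'ayuwck'
Word count: 6


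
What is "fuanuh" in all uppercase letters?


Input string: 'fuanuh'
Operation: convert each letter to uppercase
Mapping: 'f'->'F', 'u'->'U', 'a'->'A', 'n'->'N', 'u'->'U', 'h'->'H'
Result: FUANUH


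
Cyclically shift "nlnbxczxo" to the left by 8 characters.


Input: 'nlnbxczxo', shift = 8
Operation: split at index 8 and swap parts
Front part s[0:8] = 'nlnbxczx'
Back part s[8:] = 'o'
Rotated = back + front = 'o' + 'nlnbxczx'
Result: onlnbxczx


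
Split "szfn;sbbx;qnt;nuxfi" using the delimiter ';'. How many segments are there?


Input string: 'szfn;sbbx;qnt;nuxfi'
Delimiter: ';'
Split result: 'szfn', 'sbbx', 'qnt', 'nuxfi'
Number of parts: 4


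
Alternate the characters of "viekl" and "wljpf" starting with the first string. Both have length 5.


String 1: 'viekl'
String 2: 'wljpf'
Operation: alternate characters
Pairs: 'v'+'w', 'i'+'l', 'e'+'j', 'k'+'p', 'l'+'f'
Result: vwilejkplf


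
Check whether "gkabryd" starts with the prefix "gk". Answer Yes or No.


Input string: 'gkabryd'
Prefix to check: 'gk'
First 2 characters of input: 'gk'
Match: True
Result: Yes


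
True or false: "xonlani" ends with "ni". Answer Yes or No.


Input string: 'xonlani'
Suffix to check: 'ni'
Last 2 characters of input: 'ni'
Match: True
Result: Yes


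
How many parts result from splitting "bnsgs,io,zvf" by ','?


Input string: 'bnsgs,io,zvf'
Delimiter: ','
Split result: 'bnsgs', 'io', 'zvf'
Number of parts: 3


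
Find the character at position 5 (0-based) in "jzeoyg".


Input string: 'jzeoyg'
Operation: get character at index 5
Index mapping: s[0]='j', s[1]='z', s[2]='e', s[3]='o', s[4]='y', s[5]='g'
Result: 'g'


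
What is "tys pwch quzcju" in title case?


Input string: 'tys pwch quzcju'
Operation: capitalize first letter of each word
Word transformations: 'tys'->'Tys', 'pwch'->'Pwch', 'quzcju'->'Quzcju'
Result: Tys Pwch Quzcju


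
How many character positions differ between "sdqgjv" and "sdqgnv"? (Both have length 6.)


String 1: 'sdqgjv'
String 2: 'sdqgnv'
Compare each position: pos 0: 's'=='s', pos 1: 'd'=='d', pos 2: 'q'=='q', pos 3: 'g'=='g', pos 4: 'j'!='n', pos 5: 'v'=='v'
Differing positions: 1
Hamming distance: 1


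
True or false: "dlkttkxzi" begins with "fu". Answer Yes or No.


Input string: 'dlkttkxzi'
Prefix to check: 'fu'
First 2 characters of input: 'dl'
Match: False
Result: No


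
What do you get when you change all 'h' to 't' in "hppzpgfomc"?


Input string: 'hppzpgfomc'
Operation: replace 'h' with 't'
Positions of 'h': 0
After replacement: tppzpgfomc


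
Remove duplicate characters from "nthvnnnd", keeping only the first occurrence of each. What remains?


Input: 'nthvnnnd'
Operation: keep first occurrence of each character
Scan: s[0]='n' new -> keep; s[1]='t' new -> keep; s[2]='h' new -> keep; s[3]='v' new -> keep; s[4]='n' seen -> skip; s[5]='n' seen -> skip; s[6]='n' seen -> skip; s[7]='d' new -> keep
Result: nthvd


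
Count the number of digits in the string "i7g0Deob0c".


Input string: 'i7g0Deob0c'
Operation: count digit characters (0-9)
Scan: 'i', '7'(digit), 'g', '0'(digit), 'D', 'e', 'o', 'b', '0'(digit), 'c'
Digits found: 3
Result: 3


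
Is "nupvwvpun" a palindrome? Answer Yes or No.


Input string: 'nupvwvpun'
Reversed: 'nupvwvpun'
Compare pairs: s[0]='n' vs s[8]='n' (match), s[1]='u' vs s[7]='u' (match), s[2]='p' vs s[6]='p' (match), s[3]='v' vs s[5]='v' (match)
Palindrome: Yes


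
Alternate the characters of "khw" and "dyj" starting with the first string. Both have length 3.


String 1: 'khw'
String 2: 'dyj'
Operation: alternate characters
Pairs: 'k'+'d', 'h'+'y', 'w'+'j'
Result: kdhywj


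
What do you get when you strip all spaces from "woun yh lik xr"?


Input string: 'woun yh lik xr'
Operation: remove all spaces
Words: 'woun', 'yh', 'lik', 'xr'
Join without spaces: wounyhlikxr


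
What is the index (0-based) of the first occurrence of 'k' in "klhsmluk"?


Input string: 'klhsmluk'
Target: 'k'
Scanning left to right: s[0]='k'
First match at index: 0


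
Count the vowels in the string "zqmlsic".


Input string: 'zqmlsic'
Operation: count vowels (a, e, i, o, u)
Scan: s[0]='z', s[1]='q', s[2]='m', s[3]='l', s[4]='s', s[5]='i' (vowel), s[6]='c'
Vowels found: 1
Result: 1


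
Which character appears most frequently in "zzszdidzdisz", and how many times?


Input: 'zzszdidzdisz'
Operation: tally each character
Counts: 'd':3, 'i':2, 's':2, 'z':5
Maximum: 'z' appears 5 times


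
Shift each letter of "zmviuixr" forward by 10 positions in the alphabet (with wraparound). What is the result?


Input: 'zmviuixr', shift = 10
Operation: for each letter, (position + 10) mod 26
Mapping: 'z'(25+10=35, 35 mod 26=9)->'j', 'm'(12+10=22)->'w', 'v'(21+10=31, 31 mod 26=5)->'f', 'i'(8+10=18)->'s', 'u'(20+10=30, 30 mod 26=4)->'e', 'i'(8+10=18)->'s', 'x'(23+10=33, 33 mod 26=7)->'h', 'r'(17+10=27, 27 mod 26=1)->'b'
Result: jwfseshb


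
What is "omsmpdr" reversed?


Input string: 'omsmpdr'
Operation: reverse character order
Original order: 'o' -> 'm' -> 's' -> 'm' -> 'p' -> 'd' -> 'r'
Reversed order: 'r' -> 'd' -> 'p' -> 'm' -> 's' -> 'm' -> 'o'
Result: rdpmsmo


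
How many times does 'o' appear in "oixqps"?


Input string: 'oixqps'
Target character: 'o'
Scan each position: s[0]='o'
Matches found at indices: 0
Total: 1


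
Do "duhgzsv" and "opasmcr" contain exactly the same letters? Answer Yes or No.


String 1: 'duhgzsv' -> sorted: 'dghsuvz'
String 2: 'opasmcr' -> sorted: 'acmoprs'
Compare sorted forms: 'dghsuvz' != 'acmoprs'
Anagram: No


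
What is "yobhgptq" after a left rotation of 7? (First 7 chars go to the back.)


Input: 'yobhgptq', shift = 7
Operation: split at index 7 and swap parts
Front part s[0:7] = 'yobhgpt'
Back part s[7:] = 'q'
Rotated = back + front = 'q' + 'yobhgpt'
Result: qyobhgpt


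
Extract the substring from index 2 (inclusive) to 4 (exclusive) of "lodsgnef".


Input string: 'lodsgnef'
Operation: slice [2:4]
Extract characters: s[2]='d', s[3]='s'
Result: ds


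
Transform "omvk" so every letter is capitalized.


Input string: 'omvk'
Operation: convert each letter to uppercase
Mapping: 'o'->'O', 'm'->'M', 'v'->'V', 'k'->'K'
Result: OMVK


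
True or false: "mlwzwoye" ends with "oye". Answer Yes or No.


Input string: 'mlwzwoye'
Suffix to check: 'oye'
Last 3 characters of input: 'oye'
Match: True
Result: Yes


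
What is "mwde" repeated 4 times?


Input string: 'mwde'
Operation: repeat 4 times
Concatenation: 'mwde' + 'mwde' + 'mwde' + 'mwde'
Result: mwdemwdemwdemwde


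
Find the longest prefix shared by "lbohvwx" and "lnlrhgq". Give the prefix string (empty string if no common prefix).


String 1: 'lbohvwx'
String 2: 'lnlrhgq'
Compare position by position:
pos 0: 'l' vs 'l' match
pos 1: 'b' vs 'n' differ -> stop
Longest common prefix: "l" (length 1)


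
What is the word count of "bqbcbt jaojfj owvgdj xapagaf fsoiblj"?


Input string: 'bqbcbt jaojfj owvgdj xapagaf fsoiblj'
Operation: split by spaces
Words found: 'bqbcbt', 'jaojfj', 'owvgdj', 'xapagaf', 'fsoiblj'
Word count: 5


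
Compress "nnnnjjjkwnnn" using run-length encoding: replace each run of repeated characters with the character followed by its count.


Input: 'nnnnjjjkwnnn'
Operation: identify consecutive runs
Runs: 'nnnn' -> n4, 'jjj' -> j3, 'k' -> k1, 'w' -> w1, 'nnn' -> n3
Encoded: n4j3k1w1n3


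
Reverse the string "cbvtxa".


Input string: 'cbvtxa'
Operation: reverse character order
Original order: 'c' -> 'b' -> 'v' -> 't' -> 'x' -> 'a'
Reversed order: 'a' -> 'x' -> 't' -> 'v' -> 'b' -> 'c'
Result: axtvbc


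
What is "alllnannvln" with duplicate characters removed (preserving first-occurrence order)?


Input: 'alllnannvln'
Operation: keep first occurrence of each character
Scan: s[0]='a' new -> keep; s[1]='l' new -> keep; s[2]='l' seen -> skip; s[3]='l' seen -> skip; s[4]='n' new -> keep; s[5]='a' seen -> skip; s[6]='n' seen -> skip; s[7]='n' seen -> skip; s[8]='v' new -> keep; s[9]='l' seen -> skip; s[10]='n' seen -> skip
Result: alnv


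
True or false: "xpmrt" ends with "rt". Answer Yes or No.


Input string: 'xpmrt'
Suffix to check: 'rt'
Last 2 characters of input: 'rt'
Match: True
Result: Yes


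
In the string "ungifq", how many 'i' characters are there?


Input string: 'ungifq'
Target character: 'i'
Scan each position: s[3]='i'
Matches found at indices: 3
Total: 1


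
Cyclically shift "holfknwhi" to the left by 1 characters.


Input: 'holfknwhi', shift = 1
Operation: split at index 1 and swap parts
Front part s[0:1] = 'h'
Back part s[1:] = 'olfknwhi'
Rotated = back + front = 'olfknwhi' + 'h'
Result: olfknwhih


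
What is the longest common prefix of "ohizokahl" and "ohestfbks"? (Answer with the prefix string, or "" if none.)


String 1: 'ohizokahl'
String 2: 'ohestfbks'
Compare position by position:
pos 0: 'o' vs 'o' match
pos 1: 'h' vs 'h' match
pos 2: 'i' vs 'e' differ -> stop
Longest common prefix: "oh" (length 2)


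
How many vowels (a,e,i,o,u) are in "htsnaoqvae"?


Input string: 'htsnaoqvae'
Operation: count vowels (a, e, i, o, u)
Scan: s[0]='h', s[1]='t', s[2]='s', s[3]='n', s[4]='a' (vowel), s[5]='o' (vowel), s[6]='q', s[7]='v', s[8]='a' (vowel), s[9]='e' (vowel)
Vowels found: 4
Result: 4


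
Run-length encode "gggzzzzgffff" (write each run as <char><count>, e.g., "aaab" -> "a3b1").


Input: 'gggzzzzgffff'
Operation: identify consecutive runs
Runs: 'ggg' -> g3, 'zzzz' -> z4, 'g' -> g1, 'ffff' -> f4
Encoded: g3z4g1f4


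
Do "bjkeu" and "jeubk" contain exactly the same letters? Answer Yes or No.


String 1: 'bjkeu' -> sorted: 'bejku'
String 2: 'jeubk' -> sorted: 'bejku'
Compare sorted forms: 'bejku' == 'bejku'
Anagram: Yes


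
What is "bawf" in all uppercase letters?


Input string: 'bawf'
Operation: convert each letter to uppercase
Mapping: 'b'->'B', 'a'->'A', 'w'->'W', 'f'->'F'
Result: BAWF


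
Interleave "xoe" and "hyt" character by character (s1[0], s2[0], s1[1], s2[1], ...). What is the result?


String 1: 'xoe'
String 2: 'hyt'
Operation: alternate characters
Pairs: 'x'+'h', 'o'+'y', 'e'+'t'
Result: xhoyet


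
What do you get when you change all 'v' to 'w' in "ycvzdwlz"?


Input string: 'ycvzdwlz'
Operation: replace 'v' with 'w'
Positions of 'v': 2
After replacement: ycwzdwlz


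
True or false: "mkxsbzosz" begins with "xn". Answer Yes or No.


Input string: 'mkxsbzosz'
Prefix to check: 'xn'
First 2 characters of input: 'mk'
Match: False
Result: No


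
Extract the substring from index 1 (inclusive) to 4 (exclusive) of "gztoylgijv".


Input string: 'gztoylgijv'
Operation: slice [1:4]
Extract characters: s[1]='z', s[2]='t', s[3]='o'
Result: zto


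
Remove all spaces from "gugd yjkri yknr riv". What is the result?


Input string: 'gugd yjkri yknr riv'
Operation: remove all spaces
Words: 'gugd', 'yjkri', 'yknr', 'riv'
Join without spaces: gugdyjkriyknrriv


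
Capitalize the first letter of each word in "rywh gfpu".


Input string: 'rywh gfpu'
Operation: capitalize first letter of each word
Word transformations: 'rywh'->'Rywh', 'gfpu'->'Gfpu'
Result: Rywh Gfpu


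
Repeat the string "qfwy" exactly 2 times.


Input string: 'qfwy'
Operation: repeat 2 times
Concatenation: 'qfwy' + 'qfwy'
Result: qfwyqfwy


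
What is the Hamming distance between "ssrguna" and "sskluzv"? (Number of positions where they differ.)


String 1: 'ssrguna'
String 2: 'sskluzv'
Compare each position: pos 0: 's'=='s', pos 1: 's'=='s', pos 2: 'r'!='k', pos 3: 'g'!='l', pos 4: 'u'=='u', pos 5: 'n'!='z', pos 6: 'a'!='v'
Differing positions: 4
Hamming distance: 4


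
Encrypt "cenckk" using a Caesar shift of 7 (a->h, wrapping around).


Input: 'cenckk', shift = 7
Operation: for each letter, (position + 7) mod 26
Mapping: 'c'(2+7=9)->'j', 'e'(4+7=11)->'l', 'n'(13+7=20)->'u', 'c'(2+7=9)->'j', 'k'(10+7=17)->'r', 'k'(10+7=17)->'r'
Result: jlujrr


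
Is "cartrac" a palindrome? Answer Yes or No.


Input string: 'cartrac'
Reversed: 'cartrac'
Compare pairs: s[0]='c' vs s[6]='c' (match), s[1]='a' vs s[5]='a' (match), s[2]='r' vs s[4]='r' (match)
Palindrome: Yes


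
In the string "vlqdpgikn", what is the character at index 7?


Input string: 'vlqdpgikn'
Operation: get character at index 7
Index mapping: s[0]='v', s[1]='l', s[2]='q', s[3]='d', s[4]='p', s[5]='g', s[6]='i', s[7]='k'
Result: 'k'


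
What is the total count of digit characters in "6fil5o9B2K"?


Input string: '6fil5o9B2K'
Operation: count digit characters (0-9)
Scan: '6'(digit), 'f', 'i', 'l', '5'(digit), 'o', '9'(digit), 'B', '2'(digit), 'K'
Digits found: 4
Result: 4


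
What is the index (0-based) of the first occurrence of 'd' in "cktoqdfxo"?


Input string: 'cktoqdfxo'
Target: 'd'
Scanning left to right: s[0]='c', s[1]='k', s[2]='t', s[3]='o', s[4]='q', s[5]='d'
First match at index: 5


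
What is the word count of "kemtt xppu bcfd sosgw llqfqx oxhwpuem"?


Input string: 'kemtt xppu bcfd sosgw llqfqx oxhwpuem'
Operation: split by spaces
Words found: 'kemtt', 'xppu', 'bcfd', 'sosgw', 'llqfqx', 'oxhwpuem'
Word count: 6


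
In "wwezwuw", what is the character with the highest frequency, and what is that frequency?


Input: 'wwezwuw'
Operation: tally each character
Counts: 'e':1, 'u':1, 'w':4, 'z':1
Maximum: 'w' appears 4 times


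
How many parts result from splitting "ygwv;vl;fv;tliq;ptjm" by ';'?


Input string: 'ygwv;vl;fv;tliq;ptjm'
Delimiter: ';'
Split result: 'ygwv', 'vl', 'fv', 'tliq', 'ptjm'
Number of parts: 5


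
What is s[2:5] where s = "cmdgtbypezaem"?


Input string: 'cmdgtbypezaem'
Operation: slice [2:5]
Extract characters: s[2]='d', s[3]='g', s[4]='t'
Result: dgt


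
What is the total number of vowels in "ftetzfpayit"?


Input string: 'ftetzfpayit'
Operation: count vowels (a, e, i, o, u)
Scan: s[0]='f', s[1]='t', s[2]='e' (vowel), s[3]='t', s[4]='z', s[5]='f', s[6]='p', s[7]='a' (vowel), s[8]='y', s[9]='i' (vowel), s[10]='t'
Vowels found: 3
Result: 3


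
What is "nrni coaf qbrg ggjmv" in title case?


Input string: 'nrni coaf qbrg ggjmv'
Operation: capitalize first letter of each word
Word transformations: 'nrni'->'Nrni', 'coaf'->'Coaf', 'qbrg'->'Qbrg', 'ggjmv'->'Ggjmv'
Result: Nrni Coaf Qbrg Ggjmv


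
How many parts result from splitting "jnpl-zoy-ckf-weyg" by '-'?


Input string: 'jnpl-zoy-ckf-weyg'
Delimiter: '-'
Split result: 'jnpl', 'zoy', 'ckf', 'weyg'
Number of parts: 4


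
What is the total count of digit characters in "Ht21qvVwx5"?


Input string: 'Ht21qvVwx5'
Operation: count digit characters (0-9)
Scan: 'H', 't', '2'(digit), '1'(digit), 'q', 'v', 'V', 'w', 'x', '5'(digit)
Digits found: 3
Result: 3


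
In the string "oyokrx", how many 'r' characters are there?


Input string: 'oyokrx'
Target character: 'r'
Scan each position: s[4]='r'
Matches found at indices: 4
Total: 1


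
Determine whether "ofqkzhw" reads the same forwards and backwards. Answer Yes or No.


Input string: 'ofqkzhw'
Reversed: 'whzkqfo'
Compare pairs: s[0]='o' vs s[6]='w' (mismatch), s[1]='f' vs s[5]='h' (mismatch), s[2]='q' vs s[4]='z' (mismatch)
Palindrome: No


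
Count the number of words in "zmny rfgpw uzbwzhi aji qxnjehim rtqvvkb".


Input string: 'zmny rfgpw uzbwzhi aji qxnjehim rtqvvkb'
Operation: split by spaces
Words found: 'zmny', 'rfgpw', 'uzbwzhi', 'aji', 'qxnjehim', 'rtqvvkb'
Word count: 6


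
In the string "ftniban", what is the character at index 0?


Input string: 'ftniban'
Operation: get character at index 0
Index mapping: s[0]='f'
Result: 'f'


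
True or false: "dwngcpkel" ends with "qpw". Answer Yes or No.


Input string: 'dwngcpkel'
Suffix to check: 'qpw'
Last 3 characters of input: 'kel'
Match: False
Result: No


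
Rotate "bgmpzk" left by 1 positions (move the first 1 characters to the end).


Input: 'bgmpzk', shift = 1
Operation: split at index 1 and swap parts
Front part s[0:1] = 'b'
Back part s[1:] = 'gmpzk'
Rotated = back + front = 'gmpzk' + 'b'
Result: gmpzkb


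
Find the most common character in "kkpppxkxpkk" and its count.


Input: 'kkpppxkxpkk'
Operation: tally each character
Counts: 'k':5, 'p':4, 'x':2
Maximum: 'k' appears 5 times


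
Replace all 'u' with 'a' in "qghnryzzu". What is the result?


Input string: 'qghnryzzu'
Operation: replace 'u' with 'a'
Positions of 'u': 8
After replacement: qghnryzza


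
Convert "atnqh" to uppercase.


Input string: 'atnqh'
Operation: convert each letter to uppercase
Mapping: 'a'->'A', 't'->'T', 'n'->'N', 'q'->'Q', 'h'->'H'
Result: ATNQH


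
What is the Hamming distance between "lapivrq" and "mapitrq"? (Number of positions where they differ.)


String 1: 'lapivrq'
String 2: 'mapitrq'
Compare each position: pos 0: 'l'!='m', pos 1: 'a'=='a', pos 2: 'p'=='p', pos 3: 'i'=='i', pos 4: 'v'!='t', pos 5: 'r'=='r', pos 6: 'q'=='q'
Differing positions: 2
Hamming distance: 2


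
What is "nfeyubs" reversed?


Input string: 'nfeyubs'
Operation: reverse character order
Original order: 'n' -> 'f' -> 'e' -> 'y' -> 'u' -> 'b' -> 's'
Reversed order: 's' -> 'b' -> 'u' -> 'y' -> 'e' -> 'f' -> 'n'
Result: sbuyefn
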